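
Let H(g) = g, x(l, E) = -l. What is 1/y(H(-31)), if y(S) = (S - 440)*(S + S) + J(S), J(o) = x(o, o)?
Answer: 1/29233 ≈ 3.4208e-5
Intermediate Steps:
J(o) = -o
y(S) = -S + 2*S*(-440 + S) (y(S) = (S - 440)*(S + S) - S = (-440 + S)*(2*S) - S = 2*S*(-440 + S) - S = -S + 2*S*(-440 + S))
1/y(H(-31)) = 1/(-31*(-881 + 2*(-31))) = 1/(-31*(-881 - 62)) = 1/(-31*(-943)) = 1/29233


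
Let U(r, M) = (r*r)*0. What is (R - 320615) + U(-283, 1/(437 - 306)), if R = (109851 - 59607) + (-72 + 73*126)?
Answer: -261245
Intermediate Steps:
U(r, M) = 0 (U(r, M) = r**2*0 = 0)
R = 59370 (R = 50244 + (-72 + 9198) = 50244 + 9126 = 59370)
(R - 320615) + U(-283, 1/(437 - 306)) = (59370 - 320615) + 0 = -261245 + 0 = -261245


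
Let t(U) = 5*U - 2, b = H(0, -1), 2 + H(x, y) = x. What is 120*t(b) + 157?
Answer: -1283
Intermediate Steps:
H(x, y) = -2 + x
b = -2 (b = -2 + 0 = -2)
t(U) = -2 + 5*U
120*t(b) + 157 = 120*(-2 + 5*(-2)) + 157 = 120*(-2 - 10) + 157 = 120*(-12) + 157 = -1440 + 157 = -1283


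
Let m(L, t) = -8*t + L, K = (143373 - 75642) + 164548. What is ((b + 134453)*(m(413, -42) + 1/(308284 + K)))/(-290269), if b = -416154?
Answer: 16293653770184/22415525921 ≈ 726.89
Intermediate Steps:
K = 232279 (K = 67731 + 164548 = 232279)
m(L, t) = L - 8*t
((b + 134453)*(m(413, -42) + 1/(308284 + K)))/(-290269) = ((-416154 + 134453)*((413 - 8*(-42)) + 1/(308284 + 232279)))/(-290269) = -281701*((413 + 336) + 1/540563)*(-1/290269) = -281701*(749 + 1/540563)*(-1/290269) = -281701*404881688/540563*(-1/290269) = -114055576391288/540563*(-1/290269) = 16293653770184/22415525921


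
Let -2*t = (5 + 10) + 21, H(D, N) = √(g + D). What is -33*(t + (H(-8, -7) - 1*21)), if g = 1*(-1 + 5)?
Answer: 1287 - 66*I ≈ 1287.0 - 66.0*I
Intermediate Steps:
g = 4 (g = 1*4 = 4)
H(D, N) = √(4 + D)
t = -18 (t = -((5 + 10) + 21)/2 = -(15 + 21)/2 = -½*36 = -18)
-33*(t + (H(-8, -7) - 1*21)) = -33*(-18 + (√(4 - 8) - 1*21)) = -33*(-18 + (√(-4) - 21)) = -33*(-18 + (2*I - 21)) = -33*(-18 + (-21 + 2*I)) = -33*(-39 + 2*I) = 1287 - 66*I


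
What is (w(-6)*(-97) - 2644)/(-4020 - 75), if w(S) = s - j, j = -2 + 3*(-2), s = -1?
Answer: 3323/4095 ≈ 0.81148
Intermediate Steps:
j = -8 (j = -2 - 6 = -8)
w(S) = 7 (w(S) = -1 - 1*(-8) = -1 + 8 = 7)
(w(-6)*(-97) - 2644)/(-4020 - 75) = (7*(-97) - 2644)/(-4020 - 75) = (-679 - 2644)/(-4095) = -3323*(-1/4095) = 3323/4095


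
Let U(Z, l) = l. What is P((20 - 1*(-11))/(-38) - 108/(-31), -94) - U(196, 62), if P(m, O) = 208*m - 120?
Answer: 219674/589 ≈ 372.96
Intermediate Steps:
P(m, O) = -120 + 208*m
P((20 - 1*(-11))/(-38) - 108/(-31), -94) - U(196, 62) = (-120 + 208*((20 - 1*(-11))/(-38) - 108/(-31))) - 1*62 = (-120 + 208*((20 + 11)*(-1/38) - 108*(-1/31))) - 62 = (-120 + 208*(31*(-1/38) + 108/31)) - 62 = (-120 + 208*(-31/38 + 108/31)) - 62 = (-120 + 208*(3143/1178)) - 62 = (-120 + 326872/589) - 62 = 256192/589 - 62 = 219674/589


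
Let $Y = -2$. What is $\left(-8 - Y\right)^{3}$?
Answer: $-216$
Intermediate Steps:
$\left(-8 - Y\right)^{3} = \left(-8 - -2\right)^{3} = \left(-8 + 2\right)^{3} = \left(-6\right)^{3} = -216$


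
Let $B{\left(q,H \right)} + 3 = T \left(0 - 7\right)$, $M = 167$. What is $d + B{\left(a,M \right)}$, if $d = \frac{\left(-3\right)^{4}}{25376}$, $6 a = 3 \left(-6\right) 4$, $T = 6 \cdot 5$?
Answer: $- \frac{5405007}{25376} \approx -213.0$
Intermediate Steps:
$T = 30$
$a = -12$ ($a = \frac{3 \left(-6\right) 4}{6} = \frac{\left(-18\right) 4}{6} = \frac{1}{6} \left(-72\right) = -12$)
$B{\left(q,H \right)} = -213$ ($B{\left(q,H \right)} = -3 + 30 \left(0 - 7\right) = -3 + 30 \left(-7\right) = -3 - 210 = -213$)
$d = \frac{81}{25376}$ ($d = 81 \cdot \frac{1}{25376} = \frac{81}{25376} \approx 0.003192$)
$d + B{\left(a,M \right)} = \frac{81}{25376} - 213 = - \frac{5405007}{25376}$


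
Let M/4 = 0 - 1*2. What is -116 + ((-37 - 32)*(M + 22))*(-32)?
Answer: 30796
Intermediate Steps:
M = -8 (M = 4*(0 - 1*2) = 4*(0 - 2) = 4*(-2) = -8)
-116 + ((-37 - 32)*(M + 22))*(-32) = -116 + ((-37 - 32)*(-8 + 22))*(-32) = -116 - 69*14*(-32) = -116 - 966*(-32) = -116 + 30912 = 30796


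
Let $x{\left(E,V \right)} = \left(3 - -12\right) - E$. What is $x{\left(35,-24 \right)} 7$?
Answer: $-140$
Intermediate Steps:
$x{\left(E,V \right)} = 15 - E$ ($x{\left(E,V \right)} = \left(3 + 12\right) - E = 15 - E$)
$x{\left(35,-24 \right)} 7 = \left(15 - 35\right) 7 = \left(-20\right) 7 = -140$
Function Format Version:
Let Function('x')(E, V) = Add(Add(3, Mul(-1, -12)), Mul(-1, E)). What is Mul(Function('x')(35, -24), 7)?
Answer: -140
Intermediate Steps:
Function('x')(E, V) = Add(15, Mul(-1, E)) (Function('x')(E, V) = Add(Add(3, 12), Mul(-1, E)) = Add(15, Mul(-1, E)))
Mul(Function('x')(35, -24), 7) = Mul(Add(15, Mul(-1, 35)), 7) = Mul(Add(15, -35), 7) = Mul(-20, 7) = -140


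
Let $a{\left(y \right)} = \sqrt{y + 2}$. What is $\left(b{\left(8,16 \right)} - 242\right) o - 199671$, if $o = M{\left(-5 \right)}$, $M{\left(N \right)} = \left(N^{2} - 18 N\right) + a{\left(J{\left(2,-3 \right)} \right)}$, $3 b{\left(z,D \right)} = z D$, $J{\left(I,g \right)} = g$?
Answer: $- \frac{667783}{3} - \frac{598 i}{3} \approx -2.2259 \cdot 10^{5} - 199.33 i$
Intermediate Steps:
$b{\left(z,D \right)} = \frac{D z}{3}$ ($b{\left(z,D \right)} = \frac{z D}{3} = \frac{D z}{3}$)
$a{\left(y \right)} = \sqrt{2 + y}$
$M{\left(N \right)} = i + N^{2} - 18 N$ ($M{\left(N \right)} = \left(N^{2} - 18 N\right) + \sqrt{2 - 3} = \left(N^{2} - 18 N\right) + \sqrt{-1} = \left(N^{2} - 18 N\right) + i = i + N^{2} - 18 N$)
$o = 115 + i$ ($o = i + \left(-5\right)^{2} - -90 = i + 25 + 90 = 115 + i \approx 115.0 + 1.0 i$)
$\left(b{\left(8,16 \right)} - 242\right) o - 199671 = \left(\frac{1}{3} \cdot 16 \cdot 8 - 242\right) \left(115 + i\right) - 199671 = \left(\frac{128}{3} - 242\right) \left(115 + i\right) - 199671 = - \frac{598 \left(115 + i\right)}{3} - 199671 = \left(- \frac{68770}{3} - \frac{598 i}{3}\right) - 199671 = - \frac{667783}{3} - \frac{598 i}{3}$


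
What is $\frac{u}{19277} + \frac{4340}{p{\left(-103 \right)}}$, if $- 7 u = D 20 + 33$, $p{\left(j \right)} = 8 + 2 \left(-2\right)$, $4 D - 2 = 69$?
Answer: $\frac{146408427}{134939} \approx 1085.0$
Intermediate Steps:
$D = \frac{71}{4}$ ($D = \frac{1}{2} + \frac{1}{4} \cdot 69 = \frac{1}{2} + \frac{69}{4} = \frac{71}{4} \approx 17.75$)
$p{\left(j \right)} = 4$ ($p{\left(j \right)} = 8 - 4 = 4$)
$u = - \frac{388}{7}$ ($u = - \frac{\frac{71}{4} \cdot 20 + 33}{7} = - \frac{355 + 33}{7} = \left(- \frac{1}{7}\right) 388 = - \frac{388}{7} \approx -55.429$)
$\frac{u}{19277} + \frac{4340}{p{\left(-103 \right)}} = - \frac{388}{7 \cdot 19277} + \frac{4340}{4} = \left(- \frac{388}{7}\right) \frac{1}{19277} + 4340 \cdot \frac{1}{4} = - \frac{388}{134939} + 1085 = \frac{146408427}{134939}$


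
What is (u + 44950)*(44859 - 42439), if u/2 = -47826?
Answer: -122698840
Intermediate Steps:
u = -95652 (u = 2*(-47826) = -95652)
(u + 44950)*(44859 - 42439) = (-95652 + 44950)*(44859 - 42439) = -50702*2420 = -122698840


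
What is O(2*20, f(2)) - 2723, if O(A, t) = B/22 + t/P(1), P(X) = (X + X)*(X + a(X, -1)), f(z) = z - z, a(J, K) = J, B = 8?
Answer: -29949/11 ≈ -2722.6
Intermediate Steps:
f(z) = 0
P(X) = 4*X² (P(X) = (X + X)*(X + X) = (2*X)*(2*X) = 4*X²)
O(A, t) = 4/11 + t/4 (O(A, t) = 8/22 + t/((4*1²)) = 8*(1/22) + t/((4*1)) = 4/11 + t/4)
O(2*20, f(2)) - 2723 = (4/11 + (¼)*0) - 2723 = (4/11 + 0) - 2723 = 4/11 - 2723 = -29949/11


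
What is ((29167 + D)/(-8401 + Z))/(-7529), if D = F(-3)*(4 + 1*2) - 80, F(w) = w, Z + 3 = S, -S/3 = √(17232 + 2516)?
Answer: 61073969/132603541259 - 87207*√4937/265207082518 ≈ 0.00043747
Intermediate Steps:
S = -6*√4937 (S = -3*√(17232 + 2516) = -6*√4937 ≈ -421.58)
Z = -3 - 6*√4937 ≈ -424.58
D = -98 (D = -3*(4 + 1*2) - 80 = -3*(4 + 2) - 80 = -3*6 - 80 = -18 - 80 = -98)
((29167 + D)/(-8401 + Z))/(-7529) = ((29167 - 98)/(-8401 + (-3 - 6*√4937)))/(-7529) = (29069/(-8404 - 6*√4937))*(-1/7529) = -29069/(7529*(-8404 - 6*√4937))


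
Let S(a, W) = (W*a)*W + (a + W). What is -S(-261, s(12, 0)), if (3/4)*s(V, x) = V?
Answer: 67061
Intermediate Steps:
s(V, x) = 4*V/3
S(a, W) = W + a + a*W**2 (S(a, W) = a*W**2 + (W + a) = W + a + a*W**2)
-S(-261, s(12, 0)) = -((4/3)*12 - 261 - 261*((4/3)*12)**2) = -(16 - 261 - 261*16**2) = -(16 - 261 - 261*256) = -(16 - 261 - 66816) = -1*(-67061) = 67061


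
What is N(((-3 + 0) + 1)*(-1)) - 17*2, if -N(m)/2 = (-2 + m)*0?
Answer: -34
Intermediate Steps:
N(m) = 0 (N(m) = -2*(-2 + m)*0 = -2*0 = 0)
N(((-3 + 0) + 1)*(-1)) - 17*2 = 0 - 17*2 = 0 - 34 = -34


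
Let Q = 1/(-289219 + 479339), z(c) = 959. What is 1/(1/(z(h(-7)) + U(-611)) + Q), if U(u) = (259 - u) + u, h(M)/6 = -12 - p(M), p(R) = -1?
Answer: 16540440/13667 ≈ 1210.2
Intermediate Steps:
h(M) = -66 (h(M) = 6*(-12 - 1*(-1)) = 6*(-12 + 1) = 6*(-11) = -66)
U(u) = 259
Q = 1/190120 ≈ 5.2598e-6
1/(1/(z(h(-7)) + U(-611)) + Q) = 1/(1/(959 + 259) + 1/190120) = 1/(1/1218 + 1/190120) = 1/(13667/16540440) = 16540440/13667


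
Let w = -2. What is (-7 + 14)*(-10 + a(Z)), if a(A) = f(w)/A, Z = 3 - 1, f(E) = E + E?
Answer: -84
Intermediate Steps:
f(E) = 2*E
Z = 2
a(A) = -4/A (a(A) = (2*(-2))/A = -4/A)
(-7 + 14)*(-10 + a(Z)) = (-7 + 14)*(-10 - 4/2) = 7*(-10 - 4*1/2) = 7*(-10 - 2) = 7*(-12) = -84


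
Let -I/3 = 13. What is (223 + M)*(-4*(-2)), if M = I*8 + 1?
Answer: -704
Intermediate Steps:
I = -39 (I = -3*13 = -39)
M = -311 (M = -39*8 + 1 = -312 + 1 = -311)
(223 + M)*(-4*(-2)) = (223 - 311)*(-4*(-2)) = -88*8 = -704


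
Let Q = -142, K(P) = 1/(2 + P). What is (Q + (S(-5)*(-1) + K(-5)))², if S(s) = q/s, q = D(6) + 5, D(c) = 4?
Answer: 4443664/225 ≈ 19750.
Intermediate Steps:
q = 9 (q = 4 + 5 = 9)
S(s) = 9/s
(Q + (S(-5)*(-1) + K(-5)))² = (-142 + ((9/(-5))*(-1) + 1/(2 - 5)))² = (-142 + ((9*(-⅕))*(-1) + 1/(-3)))² = (-142 + (-9/5*(-1) - ⅓))² = (-142 + (9/5 - ⅓))² = (-142 + 22/15)² = (-2108/15)² = 4443664/225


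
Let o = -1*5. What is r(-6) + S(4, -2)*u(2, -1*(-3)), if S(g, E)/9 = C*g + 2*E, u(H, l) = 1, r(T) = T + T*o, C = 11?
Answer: 384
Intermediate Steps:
o = -5
r(T) = -4*T (r(T) = T + T*(-5) = T - 5*T = -4*T)
S(g, E) = 18*E + 99*g (S(g, E) = 9*(11*g + 2*E) = 9*(2*E + 11*g) = 18*E + 99*g)
r(-6) + S(4, -2)*u(2, -1*(-3)) = -4*(-6) + (18*(-2) + 99*4)*1 = 24 + (-36 + 396)*1 = 24 + 360*1 = 24 + 360 = 384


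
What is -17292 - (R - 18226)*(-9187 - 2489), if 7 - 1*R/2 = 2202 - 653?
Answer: -248832852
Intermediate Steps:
R = -3084 (R = 14 - 2*(2202 - 653) = 14 - 2*1549 = 14 - 3098 = -3084)
-17292 - (R - 18226)*(-9187 - 2489) = -17292 - (-3084 - 18226)*(-9187 - 2489) = -17292 - (-21310)*(-11676) = -17292 - 1*248815560 = -17292 - 248815560 = -248832852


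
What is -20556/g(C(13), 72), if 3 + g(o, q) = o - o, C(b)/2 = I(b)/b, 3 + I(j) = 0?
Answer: 6852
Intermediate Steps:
I(j) = -3 (I(j) = -3 + 0 = -3)
C(b) = -6/b (C(b) = 2*(-3/b) = -6/b)
g(o, q) = -3 (g(o, q) = -3 + (o - o) = -3 + 0 = -3)
-20556/g(C(13), 72) = -20556/(-3) = -20556*(-1/3) = 6852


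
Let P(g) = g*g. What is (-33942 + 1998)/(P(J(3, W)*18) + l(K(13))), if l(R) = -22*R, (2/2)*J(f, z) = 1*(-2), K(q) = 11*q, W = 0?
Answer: 15972/925 ≈ 17.267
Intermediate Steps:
J(f, z) = -2 (J(f, z) = 1*(-2) = -2)
P(g) = g**2
(-33942 + 1998)/(P(J(3, W)*18) + l(K(13))) = (-33942 + 1998)/((-2*18)**2 - 242*13) = -31944/((-36)**2 - 22*143) = -31944/(1296 - 3146) = -31944/(-1850) = -31944*(-1/1850) = 15972/925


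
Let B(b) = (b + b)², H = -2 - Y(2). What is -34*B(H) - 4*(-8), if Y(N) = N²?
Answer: -4864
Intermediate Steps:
H = -6 (H = -2 - 1*2² = -2 - 1*4 = -2 - 4 = -6)
B(b) = 4*b² (B(b) = (2*b)² = 4*b²)
-34*B(H) - 4*(-8) = -136*(-6)² - 4*(-8) = -136*36 + 32 = -34*144 + 32 = -4896 + 32 = -4864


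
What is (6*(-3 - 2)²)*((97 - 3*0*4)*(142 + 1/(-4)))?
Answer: 4124925/2 ≈ 2.0625e+6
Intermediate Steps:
(6*(-3 - 2)²)*((97 - 3*0*4)*(142 + 1/(-4))) = (6*(-5)²)*((97 + 0*4)*(142 - ¼)) = (6*25)*((97 + 0)*(567/4)) = 150*(97*(567/4)) = 150*(54999/4) = 4124925/2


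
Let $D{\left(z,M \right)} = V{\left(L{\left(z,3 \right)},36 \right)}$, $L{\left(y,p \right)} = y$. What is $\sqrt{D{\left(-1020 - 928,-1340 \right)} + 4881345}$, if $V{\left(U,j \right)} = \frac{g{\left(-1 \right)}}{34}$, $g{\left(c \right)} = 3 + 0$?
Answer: $\frac{3 \sqrt{626981658}}{34} \approx 2209.4$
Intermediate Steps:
$g{\left(c \right)} = 3$
$V{\left(U,j \right)} = \frac{3}{34}$
$D{\left(z,M \right)} = \frac{3}{34}$
$\sqrt{D{\left(-1020 - 928,-1340 \right)} + 4881345} = \sqrt{\frac{3}{34} + 4881345} = \sqrt{\frac{165965733}{34}} = \frac{3 \sqrt{626981658}}{34}$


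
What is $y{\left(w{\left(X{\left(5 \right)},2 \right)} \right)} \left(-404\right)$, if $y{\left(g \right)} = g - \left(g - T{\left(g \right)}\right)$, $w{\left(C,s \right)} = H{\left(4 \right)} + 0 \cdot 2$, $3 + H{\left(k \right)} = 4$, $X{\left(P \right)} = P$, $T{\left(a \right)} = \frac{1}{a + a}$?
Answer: $-202$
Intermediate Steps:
$T{\left(a \right)} = \frac{1}{2 a}$
$H{\left(k \right)} = 1$ ($H{\left(k \right)} = -3 + 4 = 1$)
$w{\left(C,s \right)} = 1$ ($w{\left(C,s \right)} = 1 + 0 \cdot 2 = 1 + 0 = 1$)
$y{\left(g \right)} = \frac{1}{2 g}$ ($y{\left(g \right)} = g - \left(g - \frac{1}{2 g}\right) = \frac{1}{2 g}$)
$y{\left(w{\left(X{\left(5 \right)},2 \right)} \right)} \left(-404\right) = \frac{1}{2 \cdot 1} \left(-404\right) = \frac{1}{2} \cdot 1 \left(-404\right) = \frac{1}{2} \left(-404\right) = -202$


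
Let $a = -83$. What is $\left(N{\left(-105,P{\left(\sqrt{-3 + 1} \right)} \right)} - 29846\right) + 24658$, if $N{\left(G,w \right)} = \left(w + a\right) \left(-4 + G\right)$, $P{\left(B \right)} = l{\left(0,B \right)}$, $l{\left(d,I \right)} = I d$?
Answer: $3859$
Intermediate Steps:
$P{\left(B \right)} = 0$ ($P{\left(B \right)} = B 0 = 0$)
$N{\left(G,w \right)} = \left(-83 + w\right) \left(-4 + G\right)$ ($N{\left(G,w \right)} = \left(w - 83\right) \left(-4 + G\right) = \left(-83 + w\right) \left(-4 + G\right)$)
$\left(N{\left(-105,P{\left(\sqrt{-3 + 1} \right)} \right)} - 29846\right) + 24658 = \left(\left(332 - -8715 - 0 - 0\right) - 29846\right) + 24658 = \left(\left(332 + 8715 + 0 + 0\right) - 29846\right) + 24658 = \left(9047 - 29846\right) + 24658 = -20799 + 24658 = 3859$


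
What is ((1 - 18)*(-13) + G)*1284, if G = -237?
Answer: -20544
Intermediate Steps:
((1 - 18)*(-13) + G)*1284 = ((1 - 18)*(-13) - 237)*1284 = (-17*(-13) - 237)*1284 = (221 - 237)*1284 = -16*1284 = -20544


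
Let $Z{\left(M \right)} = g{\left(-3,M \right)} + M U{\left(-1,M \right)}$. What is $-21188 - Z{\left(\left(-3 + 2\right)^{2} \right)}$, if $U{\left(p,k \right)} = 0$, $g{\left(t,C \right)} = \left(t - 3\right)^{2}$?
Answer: $-21224$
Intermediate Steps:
$g{\left(t,C \right)} = \left(-3 + t\right)^{2}$
$Z{\left(M \right)} = 36$ ($Z{\left(M \right)} = \left(-3 - 3\right)^{2} + M 0 = \left(-6\right)^{2} + 0 = 36 + 0 = 36$)
$-21188 - Z{\left(\left(-3 + 2\right)^{2} \right)} = -21188 - 36 = -21224$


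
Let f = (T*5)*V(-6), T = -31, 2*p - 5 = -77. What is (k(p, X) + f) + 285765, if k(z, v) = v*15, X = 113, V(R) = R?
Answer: 288390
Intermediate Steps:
p = -36 (p = 5/2 + (½)*(-77) = 5/2 - 77/2 = -36)
k(z, v) = 15*v
f = 930 (f = -31*5*(-6) = -155*(-6) = 930)
(k(p, X) + f) + 285765 = (15*113 + 930) + 285765 = (1695 + 930) + 285765 = 2625 + 285765 = 288390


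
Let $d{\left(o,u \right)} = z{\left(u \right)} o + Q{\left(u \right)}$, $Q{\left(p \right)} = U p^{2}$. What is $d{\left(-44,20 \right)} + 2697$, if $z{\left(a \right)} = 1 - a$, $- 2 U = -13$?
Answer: $6133$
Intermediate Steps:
$U = \frac{13}{2}$ ($U = \left(- \frac{1}{2}\right) \left(-13\right) = \frac{13}{2} \approx 6.5$)
$Q{\left(p \right)} = \frac{13 p^{2}}{2}$
$d{\left(o,u \right)} = \frac{13 u^{2}}{2} + o \left(1 - u\right)$ ($d{\left(o,u \right)} = \left(1 - u\right) o + \frac{13 u^{2}}{2} = o \left(1 - u\right) + \frac{13 u^{2}}{2} = \frac{13 u^{2}}{2} + o \left(1 - u\right)$)
$d{\left(-44,20 \right)} + 2697 = \left(-44 + \frac{13 \cdot 20^{2}}{2} - \left(-44\right) 20\right) + 2697 = \left(-44 + \frac{13}{2} \cdot 400 + 880\right) + 2697 = \left(-44 + 2600 + 880\right) + 2697 = 3436 + 2697 = 6133$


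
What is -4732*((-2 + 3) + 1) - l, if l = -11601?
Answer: 2137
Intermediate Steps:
-4732*((-2 + 3) + 1) - l = -4732*((-2 + 3) + 1) - 1*(-11601) = -4732*(1 + 1) + 11601 = -4732*2 + 11601 = -9464 + 11601 = 2137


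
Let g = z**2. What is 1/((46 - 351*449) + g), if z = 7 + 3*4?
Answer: -1/157192 ≈ -6.3616e-6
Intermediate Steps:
z = 19 (z = 7 + 12 = 19)
g = 361 (g = 19**2 = 361)
1/((46 - 351*449) + g) = 1/((46 - 351*449) + 361) = 1/((46 - 157599) + 361) = 1/(-157553 + 361) = 1/(-157192) = -1/157192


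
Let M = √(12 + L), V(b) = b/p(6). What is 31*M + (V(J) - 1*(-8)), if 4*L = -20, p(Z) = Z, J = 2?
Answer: 25/3 + 31*√7 ≈ 90.352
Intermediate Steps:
L = -5 (L = (¼)*(-20) = -5)
V(b) = b/6
M = √7 (M = √(12 - 5) = √7 ≈ 2.6458)
31*M + (V(J) - 1*(-8)) = 31*√7 + ((⅙)*2 - 1*(-8)) = 31*√7 + (⅓ + 8) = 31*√7 + 25/3 = 25/3 + 31*√7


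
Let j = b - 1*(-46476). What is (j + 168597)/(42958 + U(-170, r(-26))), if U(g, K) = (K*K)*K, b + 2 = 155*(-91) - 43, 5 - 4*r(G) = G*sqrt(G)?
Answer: 12859072*I/(455026*sqrt(26) + 2485797*I) ≈ 2.7646 + 2.5804*I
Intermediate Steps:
r(G) = 5/4 - G**(3/2)/4 (r(G) = 5/4 - G*sqrt(G)/4 = 5/4 - G**(3/2)/4)
b = -14150 (b = -2 + (155*(-91) - 43) = -2 + (-14105 - 43) = -2 - 14148 = -14150)
U(g, K) = K**3 (U(g, K) = K**2*K = K**3)
j = 32326 (j = -14150 - 1*(-46476) = -14150 + 46476 = 32326)
(j + 168597)/(42958 + U(-170, r(-26))) = (32326 + 168597)/(42958 + (5/4 - (-13)*I*sqrt(26)/2)**3) = 200923/(42958 + (5/4 - (-13)*I*sqrt(26)/2)**3) = 200923/(42958 + (5/4 + 13*I*sqrt(26)/2)**3)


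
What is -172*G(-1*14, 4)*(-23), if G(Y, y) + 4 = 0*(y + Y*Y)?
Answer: -15824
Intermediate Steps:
G(Y, y) = -4 (G(Y, y) = -4 + 0*(y + Y*Y) = -4 + 0*(y + Y**2) = -4 + 0 = -4)
-172*G(-1*14, 4)*(-23) = -172*(-4)*(-23) = 688*(-23) = -15824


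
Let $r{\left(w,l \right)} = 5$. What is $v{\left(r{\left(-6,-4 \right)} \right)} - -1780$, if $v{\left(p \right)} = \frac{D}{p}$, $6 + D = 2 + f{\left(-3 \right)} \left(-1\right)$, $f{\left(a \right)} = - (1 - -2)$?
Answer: $\frac{8899}{5} \approx 1779.8$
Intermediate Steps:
$f{\left(a \right)} = -3$ ($f{\left(a \right)} = - (1 + 2) = \left(-1\right) 3 = -3$)
$D = -1$ ($D = -6 + \left(2 - -3\right) = -6 + \left(2 + 3\right) = -6 + 5 = -1$)
$v{\left(p \right)} = - \frac{1}{p}$
$v{\left(r{\left(-6,-4 \right)} \right)} - -1780 = - \frac{1}{5} - -1780 = \left(-1\right) \frac{1}{5} + 1780 = - \frac{1}{5} + 1780 = \frac{8899}{5}$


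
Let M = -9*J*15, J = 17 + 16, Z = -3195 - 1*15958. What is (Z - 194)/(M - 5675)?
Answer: 19347/10130 ≈ 1.9099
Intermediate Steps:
Z = -19153 (Z = -3195 - 15958 = -19153)
J = 33
M = -4455 (M = -9*33*15 = -297*15 = -4455)
(Z - 194)/(M - 5675) = (-19153 - 194)/(-4455 - 5675) = -19347/(-10130) = -19347*(-1/10130) = 19347/10130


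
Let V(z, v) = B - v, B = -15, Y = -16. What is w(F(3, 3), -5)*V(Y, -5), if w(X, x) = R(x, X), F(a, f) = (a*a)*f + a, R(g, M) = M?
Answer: -300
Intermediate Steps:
F(a, f) = a + f*a**2 (F(a, f) = a**2*f + a = f*a**2 + a = a + f*a**2)
w(X, x) = X
V(z, v) = -15 - v
w(F(3, 3), -5)*V(Y, -5) = (3*(1 + 3*3))*(-15 - 1*(-5)) = (3*(1 + 9))*(-15 + 5) = (3*10)*(-10) = 30*(-10) = -300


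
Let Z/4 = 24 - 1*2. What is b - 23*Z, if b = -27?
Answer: -2051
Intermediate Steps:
Z = 88 (Z = 4*(24 - 1*2) = 4*(24 - 2) = 4*22 = 88)
b - 23*Z = -27 - 23*88 = -27 - 2024 = -2051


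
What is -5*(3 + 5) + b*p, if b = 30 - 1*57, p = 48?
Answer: -1336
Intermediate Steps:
b = -27 (b = 30 - 57 = -27)
-5*(3 + 5) + b*p = -5*(3 + 5) - 27*48 = -5*8 - 1296 = -40 - 1296 = -1336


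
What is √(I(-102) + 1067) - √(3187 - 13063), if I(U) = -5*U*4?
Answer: √3107 - 2*I*√2469 ≈ 55.74 - 99.378*I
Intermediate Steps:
I(U) = -20*U
√(I(-102) + 1067) - √(3187 - 13063) = √(-20*(-102) + 1067) - √(3187 - 13063) = √(2040 + 1067) - √(-9876) = √3107 - 2*I*√2469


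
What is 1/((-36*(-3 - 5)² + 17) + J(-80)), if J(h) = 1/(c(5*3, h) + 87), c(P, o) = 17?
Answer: -104/237847 ≈ -0.00043726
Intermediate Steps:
J(h) = 1/104 (J(h) = 1/(17 + 87) = 1/104)
1/((-36*(-3 - 5)² + 17) + J(-80)) = 1/((-36*(-3 - 5)² + 17) + 1/104) = 1/((-36*(-8)² + 17) + 1/104) = 1/((-36*64 + 17) + 1/104) = 1/((-2304 + 17) + 1/104) = 1/(-2287 + 1/104) = 1/(-237847/104) = -104/237847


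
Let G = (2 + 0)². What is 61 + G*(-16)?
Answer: -3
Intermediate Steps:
G = 4 (G = 2² = 4)
61 + G*(-16) = 61 + 4*(-16) = 61 - 64 = -3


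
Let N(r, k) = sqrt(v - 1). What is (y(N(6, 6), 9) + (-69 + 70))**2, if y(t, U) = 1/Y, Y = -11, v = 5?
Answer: 100/121 ≈ 0.82645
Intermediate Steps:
N(r, k) = 2 (N(r, k) = sqrt(5 - 1) = sqrt(4) = 2)
y(t, U) = -1/11 (y(t, U) = 1/(-11) = -1/11)
(y(N(6, 6), 9) + (-69 + 70))**2 = (-1/11 + (-69 + 70))**2 = (-1/11 + 1)**2 = (10/11)**2 = 100/121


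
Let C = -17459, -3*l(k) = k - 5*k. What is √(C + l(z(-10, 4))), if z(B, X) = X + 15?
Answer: I*√156903/3 ≈ 132.04*I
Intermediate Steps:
z(B, X) = 15 + X
l(k) = 4*k/3 (l(k) = -(k - 5*k)/3 = -(-4)*k/3 = 4*k/3)
√(C + l(z(-10, 4))) = √(-17459 + 4*(15 + 4)/3) = √(-17459 + (4/3)*19) = √(-17459 + 76/3) = √(-52301/3) = I*√156903/3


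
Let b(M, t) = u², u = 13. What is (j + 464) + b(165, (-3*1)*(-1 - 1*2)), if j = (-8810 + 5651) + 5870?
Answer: 3344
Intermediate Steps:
b(M, t) = 169 (b(M, t) = 13² = 169)
j = 2711 (j = -3159 + 5870 = 2711)
(j + 464) + b(165, (-3*1)*(-1 - 1*2)) = (2711 + 464) + 169 = 3175 + 169 = 3344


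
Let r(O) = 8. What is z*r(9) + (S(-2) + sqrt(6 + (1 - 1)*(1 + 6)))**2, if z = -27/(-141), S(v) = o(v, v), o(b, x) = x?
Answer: 542/47 - 4*sqrt(6) ≈ 1.7340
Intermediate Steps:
S(v) = v
z = 9/47 (z = -27*(-1/141) = 9/47 ≈ 0.19149)
z*r(9) + (S(-2) + sqrt(6 + (1 - 1)*(1 + 6)))**2 = (9/47)*8 + (-2 + sqrt(6 + (1 - 1)*(1 + 6)))**2 = 72/47 + (-2 + sqrt(6 + 0*7))**2 = 72/47 + (-2 + sqrt(6 + 0))**2 = 72/47 + (-2 + sqrt(6))**2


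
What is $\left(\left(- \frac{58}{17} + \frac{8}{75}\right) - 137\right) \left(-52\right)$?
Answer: $\frac{9302228}{1275} \approx 7295.9$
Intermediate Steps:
$\left(\left(- \frac{58}{17} + \frac{8}{75}\right) - 137\right) \left(-52\right) = \left(- \frac{4214}{1275} - 137\right) \left(-52\right) = \left(- \frac{178889}{1275}\right) \left(-52\right) = \frac{9302228}{1275}$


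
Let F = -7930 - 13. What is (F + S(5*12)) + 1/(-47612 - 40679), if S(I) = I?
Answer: -695997954/88291 ≈ -7883.0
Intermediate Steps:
F = -7943
(F + S(5*12)) + 1/(-47612 - 40679) = (-7943 + 5*12) + 1/(-47612 - 40679) = (-7943 + 60) + 1/(-88291) = -7883 - 1/88291 = -695997954/88291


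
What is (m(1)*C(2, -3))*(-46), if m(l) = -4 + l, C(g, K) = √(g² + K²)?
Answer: 138*√13 ≈ 497.57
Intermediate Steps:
C(g, K) = √(K² + g²)
(m(1)*C(2, -3))*(-46) = ((-4 + 1)*√((-3)² + 2²))*(-46) = -3*√(9 + 4)*(-46) = -3*√13*(-46) = 138*√13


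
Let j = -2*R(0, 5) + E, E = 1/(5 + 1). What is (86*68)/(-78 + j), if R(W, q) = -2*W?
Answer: -35088/467 ≈ -75.135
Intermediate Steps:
E = ⅙ (E = 1/6 = ⅙ ≈ 0.16667)
j = ⅙ (j = -(-4)*0 + ⅙ = -2*0 + ⅙ = 0 + ⅙ = ⅙ ≈ 0.16667)
(86*68)/(-78 + j) = (86*68)/(-78 + ⅙) = 5848/(-467/6) = 5848*(-6/467) = -35088/467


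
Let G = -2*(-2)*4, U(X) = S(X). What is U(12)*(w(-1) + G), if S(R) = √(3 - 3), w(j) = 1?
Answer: 0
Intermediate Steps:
S(R) = 0 (S(R) = √0 = 0)
U(X) = 0
G = 16 (G = 4*4 = 16)
U(12)*(w(-1) + G) = 0*(1 + 16) = 0*17 = 0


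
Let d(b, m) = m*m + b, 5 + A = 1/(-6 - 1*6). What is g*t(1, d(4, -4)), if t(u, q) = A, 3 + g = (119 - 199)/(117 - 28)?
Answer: 21167/1068 ≈ 19.819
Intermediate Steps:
g = -347/89 (g = -3 + (119 - 199)/(117 - 28) = -3 - 80/89 = -347/89 ≈ -3.8989)
A = -61/12 (A = -5 + 1/(-6 - 1*6) = -5 + 1/(-6 - 6) = -5 + 1/(-12) = -5 - 1/12 = -61/12 ≈ -5.0833)
d(b, m) = b + m**2 (d(b, m) = m**2 + b = b + m**2)
t(u, q) = -61/12
g*t(1, d(4, -4)) = -347/89*(-61/12) = 21167/1068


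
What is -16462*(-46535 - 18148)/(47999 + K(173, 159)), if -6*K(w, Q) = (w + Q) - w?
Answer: 2129623092/95945 ≈ 22196.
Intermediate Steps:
K(w, Q) = -Q/6 (K(w, Q) = -((w + Q) - w)/6 = -((Q + w) - w)/6 = -Q/6)
-16462*(-46535 - 18148)/(47999 + K(173, 159)) = -16462*(-46535 - 18148)/(47999 - 1/6*159) = -16462*(-64683/(47999 - 53/2)) = -16462/((95945/2)*(-1/64683)) = -16462/(-95945/129366) = -16462*(-129366/95945) = 2129623092/95945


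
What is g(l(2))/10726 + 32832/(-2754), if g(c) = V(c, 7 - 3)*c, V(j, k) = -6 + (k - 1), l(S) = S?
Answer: -3260857/273513 ≈ -11.922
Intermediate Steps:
V(j, k) = -7 + k (V(j, k) = -6 + (-1 + k) = -7 + k)
g(c) = -3*c (g(c) = (-7 + (7 - 3))*c = (-7 + 4)*c = -3*c)
g(l(2))/10726 + 32832/(-2754) = -3*2/10726 + 32832/(-2754) = -6*1/10726 + 32832*(-1/2754) = -3/5363 - 608/51 = -3260857/273513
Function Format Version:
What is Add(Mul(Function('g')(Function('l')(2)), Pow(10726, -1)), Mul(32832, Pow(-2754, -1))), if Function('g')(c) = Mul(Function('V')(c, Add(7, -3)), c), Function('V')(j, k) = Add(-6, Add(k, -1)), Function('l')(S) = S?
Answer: Rational(-3260857, 273513) ≈ -11.922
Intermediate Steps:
Function('V')(j, k) = Add(-7, k) (Function('V')(j, k) = Add(-6, Add(-1, k)) = Add(-7, k))
Function('g')(c) = Mul(-3, c) (Function('g')(c) = Mul(Add(-7, Add(7, -3)), c) = Mul(Add(-7, 4), c) = Mul(-3, c))
Add(Mul(Function('g')(Function('l')(2)), Pow(10726, -1)), Mul(32832, Pow(-2754, -1))) = Add(Mul(Mul(-3, 2), Pow(10726, -1)), Mul(32832, Pow(-2754, -1))) = Add(Mul(-6, Rational(1, 10726)), Mul(32832, Rational(-1, 2754))) = Add(Rational(-3, 5363), Rational(-608, 51)) = Rational(-3260857, 273513)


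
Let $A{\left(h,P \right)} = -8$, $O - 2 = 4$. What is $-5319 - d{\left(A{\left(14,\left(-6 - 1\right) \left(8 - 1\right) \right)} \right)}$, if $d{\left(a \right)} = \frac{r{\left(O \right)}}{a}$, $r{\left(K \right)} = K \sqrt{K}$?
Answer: $-5319 + \frac{3 \sqrt{6}}{4} \approx -5317.2$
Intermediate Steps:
$O = 6$ ($O = 2 + 4 = 6$)
$r{\left(K \right)} = K^{\frac{3}{2}}$
$d{\left(a \right)} = \frac{6 \sqrt{6}}{a}$ ($d{\left(a \right)} = \frac{6^{\frac{3}{2}}}{a} = \frac{6 \sqrt{6}}{a}$)
$-5319 - d{\left(A{\left(14,\left(-6 - 1\right) \left(8 - 1\right) \right)} \right)} = -5319 - \frac{6 \sqrt{6}}{-8} = -5319 - 6 \sqrt{6} \left(- \frac{1}{8}\right) = -5319 - - \frac{3 \sqrt{6}}{4} = -5319 + \frac{3 \sqrt{6}}{4}$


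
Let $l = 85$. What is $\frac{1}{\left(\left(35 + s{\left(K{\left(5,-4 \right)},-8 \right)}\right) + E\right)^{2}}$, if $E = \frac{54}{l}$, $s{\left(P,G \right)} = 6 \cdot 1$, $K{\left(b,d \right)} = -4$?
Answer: $\frac{7225}{12524521} \approx 0.00057687$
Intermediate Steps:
$s{\left(P,G \right)} = 6$
$E = \frac{54}{85} \approx 0.63529$
$\frac{1}{\left(\left(35 + s{\left(K{\left(5,-4 \right)},-8 \right)}\right) + E\right)^{2}} = \frac{1}{\left(\left(35 + 6\right) + \frac{54}{85}\right)^{2}} = \frac{1}{\left(41 + \frac{54}{85}\right)^{2}} = \frac{1}{\left(\frac{3539}{85}\right)^{2}} = \frac{1}{\frac{12524521}{7225}} = \frac{7225}{12524521}$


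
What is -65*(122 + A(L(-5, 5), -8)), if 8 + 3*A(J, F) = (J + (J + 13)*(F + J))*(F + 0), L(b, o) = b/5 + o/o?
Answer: -77350/3 ≈ -25783.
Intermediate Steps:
L(b, o) = 1 + b/5 (L(b, o) = b*(⅕) + 1 = b/5 + 1 = 1 + b/5)
A(J, F) = -8/3 + F*(J + (13 + J)*(F + J))/3 (A(J, F) = -8/3 + ((J + (J + 13)*(F + J))*(F + 0))/3 = -8/3 + ((J + (13 + J)*(F + J))*F)/3 = -8/3 + (F*(J + (13 + J)*(F + J)))/3 = -8/3 + F*(J + (13 + J)*(F + J))/3)
-65*(122 + A(L(-5, 5), -8)) = -65*(122 + (-8/3 + (13/3)*(-8)² + (⅓)*(-8)*(1 + (⅕)*(-5))² + (⅓)*(1 + (⅕)*(-5))*(-8)² + (14/3)*(-8)*(1 + (⅕)*(-5)))) = -65*(122 + (-8/3 + (13/3)*64 + (⅓)*(-8)*(1 - 1)² + (⅓)*(1 - 1)*64 + (14/3)*(-8)*(1 - 1))) = -65*(122 + (-8/3 + 832/3 + (⅓)*(-8)*0² + (⅓)*0*64 + (14/3)*(-8)*0)) = -65*(122 + (-8/3 + 832/3 + (⅓)*(-8)*0 + 0 + 0)) = -65*(122 + (-8/3 + 832/3 + 0 + 0 + 0)) = -65*(122 + 824/3) = -65*1190/3 = -77350/3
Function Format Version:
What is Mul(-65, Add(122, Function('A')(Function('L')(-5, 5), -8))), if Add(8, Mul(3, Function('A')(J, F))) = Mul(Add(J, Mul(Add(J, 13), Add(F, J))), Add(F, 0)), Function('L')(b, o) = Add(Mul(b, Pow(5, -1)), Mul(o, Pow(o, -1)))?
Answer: Rational(-77350, 3) ≈ -25783.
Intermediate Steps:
Function('L')(b, o) = Add(1, Mul(Rational(1, 5), b)) (Function('L')(b, o) = Add(Mul(b, Rational(1, 5)), 1) = Add(Mul(Rational(1, 5), b), 1) = Add(1, Mul(Rational(1, 5), b)))
Function('A')(J, F) = Add(Rational(-8, 3), Mul(Rational(1, 3), F, Add(J, Mul(Add(13, J), Add(F, J))))) (Function('A')(J, F) = Add(Rational(-8, 3), Mul(Rational(1, 3), Mul(Add(J, Mul(Add(J, 13), Add(F, J))), Add(F, 0)))) = Add(Rational(-8, 3), Mul(Rational(1, 3), Mul(Add(J, Mul(Add(13, J), Add(F, J))), F))) = Add(Rational(-8, 3), Mul(Rational(1, 3), Mul(F, Add(J, Mul(Add(13, J), Add(F, J)))))) = Add(Rational(-8, 3), Mul(Rational(1, 3), F, Add(J, Mul(Add(13, J), Add(F, J))))))
Mul(-65, Add(122, Function('A')(Function('L')(-5, 5), -8))) = Mul(-65, Add(122, Add(Rational(-8, 3), Mul(Rational(13, 3), Pow(-8, 2)), Mul(Rational(1, 3), -8, Pow(Add(1, Mul(Rational(1, 5), -5)), 2)), Mul(Rational(1, 3), Add(1, Mul(Rational(1, 5), -5)), Pow(-8, 2)), Mul(Rational(14, 3), -8, Add(1, Mul(Rational(1, 5), -5)))))) = Mul(-65, Add(122, Add(Rational(-8, 3), Mul(Rational(13, 3), 64), Mul(Rational(1, 3), -8, Pow(Add(1, -1), 2)), Mul(Rational(1, 3), Add(1, -1), 64), Mul(Rational(14, 3), -8, Add(1, -1))))) = Mul(-65, Add(122, Add(Rational(-8, 3), Rational(832, 3), Mul(Rational(1, 3), -8, Pow(0, 2)), Mul(Rational(1, 3), 0, 64), Mul(Rational(14, 3), -8, 0)))) = Mul(-65, Add(122, Add(Rational(-8, 3), Rational(832, 3), Mul(Rational(1, 3), -8, 0), 0, 0))) = Mul(-65, Add(122, Add(Rational(-8, 3), Rational(832, 3), 0, 0, 0))) = Mul(-65, Add(122, Rational(824, 3))) = Mul(-65, Rational(1190, 3)) = Rational(-77350, 3)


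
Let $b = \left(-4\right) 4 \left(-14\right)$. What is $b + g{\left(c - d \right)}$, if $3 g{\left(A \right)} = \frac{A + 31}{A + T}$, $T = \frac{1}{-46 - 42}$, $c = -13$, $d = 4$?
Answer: $\frac{1004752}{4491} \approx 223.73$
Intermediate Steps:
$T = - \frac{1}{88}$ ($T = \frac{1}{-88} = - \frac{1}{88} \approx -0.011364$)
$g{\left(A \right)} = \frac{31 + A}{3 \left(- \frac{1}{88} + A\right)}$ ($g{\left(A \right)} = \frac{\left(A + 31\right) \frac{1}{A - \frac{1}{88}}}{3} = \frac{\left(31 + A\right) \frac{1}{- \frac{1}{88} + A}}{3} = \frac{\frac{1}{- \frac{1}{88} + A} \left(31 + A\right)}{3} = \frac{31 + A}{3 \left(- \frac{1}{88} + A\right)}$)
$b = 224$ ($b = \left(-16\right) \left(-14\right) = 224$)
$b + g{\left(c - d \right)} = 224 + \frac{88 \left(31 - 17\right)}{3 \left(-1 + 88 \left(-13 - 4\right)\right)} = 224 + \frac{88 \left(31 - 17\right)}{3 \left(-1 + 88 \left(-17\right)\right)} = 224 + \frac{88}{3} \frac{1}{-1 - 1496} \cdot 14 = 224 + \frac{88}{3} \frac{1}{-1497} \cdot 14 = 224 + \frac{88}{3} \left(- \frac{1}{1497}\right) 14 = 224 - \frac{1232}{4491} = \frac{1004752}{4491}$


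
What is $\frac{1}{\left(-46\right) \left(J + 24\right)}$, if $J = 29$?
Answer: $- \frac{1}{2438} \approx -0.00041017$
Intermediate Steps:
$\frac{1}{\left(-46\right) \left(J + 24\right)} = \frac{1}{\left(-46\right) \left(29 + 24\right)} = \frac{1}{\left(-46\right) 53} = \frac{1}{-2438} = - \frac{1}{2438}$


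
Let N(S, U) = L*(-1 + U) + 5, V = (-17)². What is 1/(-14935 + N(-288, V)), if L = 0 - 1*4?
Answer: -1/16082 ≈ -6.2181e-5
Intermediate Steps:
V = 289
L = -4 (L = 0 - 4 = -4)
N(S, U) = 9 - 4*U (N(S, U) = -4*(-1 + U) + 5 = (4 - 4*U) + 5 = 9 - 4*U)
1/(-14935 + N(-288, V)) = 1/(-14935 + (9 - 4*289)) = 1/(-14935 + (9 - 1156)) = 1/(-14935 - 1147) = 1/(-16082) = -1/16082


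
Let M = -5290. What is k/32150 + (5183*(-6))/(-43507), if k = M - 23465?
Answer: -50248617/279750010 ≈ -0.17962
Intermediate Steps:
k = -28755 (k = -5290 - 23465 = -28755)
k/32150 + (5183*(-6))/(-43507) = -28755/32150 + (5183*(-6))/(-43507) = -28755*1/32150 - 31098*(-1/43507) = -5751/6430 + 31098/43507 = -50248617/279750010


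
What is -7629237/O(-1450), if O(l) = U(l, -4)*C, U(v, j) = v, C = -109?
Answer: -69993/1450 ≈ -48.271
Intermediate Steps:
O(l) = -109*l (O(l) = l*(-109) = -109*l)
-7629237/O(-1450) = -7629237/((-109*(-1450))) = -7629237/158050 = -7629237*1/158050 = -69993/1450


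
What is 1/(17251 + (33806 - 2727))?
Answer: 1/48330 ≈ 2.0691e-5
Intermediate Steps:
1/(17251 + (33806 - 2727)) = 1/(17251 + 31079) = 1/48330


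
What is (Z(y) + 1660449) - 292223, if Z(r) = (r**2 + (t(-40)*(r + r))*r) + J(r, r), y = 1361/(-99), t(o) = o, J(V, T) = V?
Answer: 13263514928/9801 ≈ 1.3533e+6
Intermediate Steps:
y = -1361/99 (y = 1361*(-1/99) = -1361/99 ≈ -13.747)
Z(r) = r - 79*r**2 (Z(r) = (r**2 + (-40*(r + r))*r) + r = (r**2 + (-80*r)*r) + r = (r**2 - 80*r**2) + r = -79*r**2 + r = r - 79*r**2)
(Z(y) + 1660449) - 292223 = (-1361*(1 - 79*(-1361/99))/99 + 1660449) - 292223 = (-1361*(1 + 107519/99)/99 + 1660449) - 292223 = (-1361/99*107618/99 + 1660449) - 292223 = (-146468098/9801 + 1660449) - 292223 = 16127592551/9801 - 292223 = 13263514928/9801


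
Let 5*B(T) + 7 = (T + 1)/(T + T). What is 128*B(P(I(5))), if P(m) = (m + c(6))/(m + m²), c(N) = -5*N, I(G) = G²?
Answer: -9152/5 ≈ -1830.4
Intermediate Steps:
P(m) = (-30 + m)/(m + m²) (P(m) = (m - 5*6)/(m + m²) = (m - 30)/(m + m²) = (-30 + m)/(m + m²))
B(T) = -7/5 + (1 + T)/(10*T) (B(T) = -7/5 + ((T + 1)/(T + T))/5 = -7/5 + ((1 + T)/((2*T)))/5 = -7/5 + ((1 + T)*(1/(2*T)))/5 = -7/5 + ((1 + T)/(2*T))/5 = -7/5 + (1 + T)/(10*T))
128*B(P(I(5))) = 128*((1 - 13*(-30 + 5²)/((5²)*(1 + 5²)))/(10*(((-30 + 5²)/((5²)*(1 + 5²)))))) = 128*((1 - 13*(-30 + 25)/(25*(1 + 25)))/(10*(((-30 + 25)/(25*(1 + 25)))))) = 128*((1 - 13*(-5)/(25*26))/(10*(((1/25)*(-5)/26)))) = 128*((1 - 13*(-5)/(25*26))/(10*(((1/25)*(1/26)*(-5))))) = 128*((1 - 13*(-1/130))/(10*(-1/130))) = 128*((⅒)*(-130)*(1 + ⅒)) = 128*((⅒)*(-130)*(11/10)) = 128*(-143/10) = -9152/5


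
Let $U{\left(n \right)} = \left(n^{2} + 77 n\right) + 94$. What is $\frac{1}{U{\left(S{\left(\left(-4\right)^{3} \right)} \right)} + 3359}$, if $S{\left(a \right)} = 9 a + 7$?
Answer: $\frac{1}{283401} \approx 3.5286 \cdot 10^{-6}$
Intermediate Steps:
$S{\left(a \right)} = 7 + 9 a$
$U{\left(n \right)} = 94 + n^{2} + 77 n$
$\frac{1}{U{\left(S{\left(\left(-4\right)^{3} \right)} \right)} + 3359} = \frac{1}{\left(94 + \left(7 + 9 \left(-4\right)^{3}\right)^{2} + 77 \left(7 + 9 \left(-4\right)^{3}\right)\right) + 3359} = \frac{1}{\left(94 + \left(7 + 9 \left(-64\right)\right)^{2} + 77 \left(7 + 9 \left(-64\right)\right)\right) + 3359} = \frac{1}{\left(94 + \left(7 - 576\right)^{2} + 77 \left(7 - 576\right)\right) + 3359} = \frac{1}{\left(94 + \left(-569\right)^{2} + 77 \left(-569\right)\right) + 3359} = \frac{1}{\left(94 + 323761 - 43813\right) + 3359} = \frac{1}{280042 + 3359} = \frac{1}{283401}$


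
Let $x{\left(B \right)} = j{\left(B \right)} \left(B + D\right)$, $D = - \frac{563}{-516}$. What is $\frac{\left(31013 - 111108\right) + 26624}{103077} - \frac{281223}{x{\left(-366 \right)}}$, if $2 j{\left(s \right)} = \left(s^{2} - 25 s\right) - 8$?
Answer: $- \frac{705413101693411}{1388671470811989} \approx -0.50798$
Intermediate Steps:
$j{\left(s \right)} = -4 + \frac{s^{2}}{2} - \frac{25 s}{2}$ ($j{\left(s \right)} = \frac{\left(s^{2} - 25 s\right) - 8}{2} = \frac{-8 + s^{2} - 25 s}{2} = -4 + \frac{s^{2}}{2} - \frac{25 s}{2}$)
$D = \frac{563}{516}$ ($D = \left(-563\right) \left(- \frac{1}{516}\right) = \frac{563}{516} \approx 1.0911$)
$x{\left(B \right)} = \left(\frac{563}{516} + B\right) \left(-4 + \frac{B^{2}}{2} - \frac{25 B}{2}\right)$ ($x{\left(B \right)} = \left(-4 + \frac{B^{2}}{2} - \frac{25 B}{2}\right) \left(B + \frac{563}{516}\right) = \left(-4 + \frac{B^{2}}{2} - \frac{25 B}{2}\right) \left(\frac{563}{516} + B\right) = \left(\frac{563}{516} + B\right) \left(-4 + \frac{B^{2}}{2} - \frac{25 B}{2}\right)$)
$\frac{\left(31013 - 111108\right) + 26624}{103077} - \frac{281223}{x{\left(-366 \right)}} = \frac{\left(31013 - 111108\right) + 26624}{103077} - \frac{281223}{\left(- \frac{1}{1032}\right) \left(563 + 516 \left(-366\right)\right) \left(8 - \left(-366\right)^{2} + 25 \left(-366\right)\right)} = \left(-80095 + 26624\right) \frac{1}{103077} - \frac{281223}{\left(- \frac{1}{1032}\right) \left(563 - 188856\right) \left(8 - 133956 - 9150\right)} = \left(-53471\right) \frac{1}{103077} - \frac{281223}{\left(- \frac{1}{1032}\right) \left(-188293\right) \left(8 - 133956 - 9150\right)} = - \frac{53471}{103077} - \frac{281223}{\left(- \frac{1}{1032}\right) \left(-188293\right) \left(-143098\right)} = - \frac{53471}{103077} - \frac{281223}{- \frac{13472175857}{516}} = - \frac{53471}{103077} - - \frac{145111068}{13472175857} = - \frac{53471}{103077} + \frac{145111068}{13472175857} = - \frac{705413101693411}{1388671470811989}$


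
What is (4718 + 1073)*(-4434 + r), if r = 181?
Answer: -24629123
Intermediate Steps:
(4718 + 1073)*(-4434 + r) = (4718 + 1073)*(-4434 + 181) = 5791*(-4253) = -24629123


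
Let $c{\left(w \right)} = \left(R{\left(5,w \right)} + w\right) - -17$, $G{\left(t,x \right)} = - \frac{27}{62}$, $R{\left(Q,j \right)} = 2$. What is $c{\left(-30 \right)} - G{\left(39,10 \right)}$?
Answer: $- \frac{655}{62} \approx -10.565$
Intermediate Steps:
$G{\left(t,x \right)} = - \frac{27}{62}$ ($G{\left(t,x \right)} = \left(-27\right) \frac{1}{62} = - \frac{27}{62}$)
$c{\left(w \right)} = 19 + w$ ($c{\left(w \right)} = \left(2 + w\right) - -17 = \left(2 + w\right) + 17 = 19 + w$)
$c{\left(-30 \right)} - G{\left(39,10 \right)} = \left(19 - 30\right) - - \frac{27}{62} = -11 + \frac{27}{62} = - \frac{655}{62}$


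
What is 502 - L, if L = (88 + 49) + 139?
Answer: 226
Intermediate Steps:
L = 276 (L = 137 + 139 = 276)
502 - L = 502 - 1*276 = 502 - 276 = 226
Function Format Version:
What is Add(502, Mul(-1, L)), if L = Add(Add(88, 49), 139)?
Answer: 226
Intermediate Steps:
L = 276 (L = Add(137, 139) = 276)
Add(502, Mul(-1, L)) = Add(502, Mul(-1, 276)) = Add(502, -276) = 226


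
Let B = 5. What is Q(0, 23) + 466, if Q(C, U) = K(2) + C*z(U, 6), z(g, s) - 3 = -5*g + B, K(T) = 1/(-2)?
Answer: 931/2 ≈ 465.50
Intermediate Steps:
K(T) = -1/2
z(g, s) = 8 - 5*g (z(g, s) = 3 + (-5*g + 5) = 3 + (5 - 5*g) = 8 - 5*g)
Q(C, U) = -1/2 + C*(8 - 5*U)
Q(0, 23) + 466 = (-1/2 + 0*(8 - 5*23)) + 466 = (-1/2 + 0*(8 - 115)) + 466 = (-1/2 + 0*(-107)) + 466 = (-1/2 + 0) + 466 = -1/2 + 466 = 931/2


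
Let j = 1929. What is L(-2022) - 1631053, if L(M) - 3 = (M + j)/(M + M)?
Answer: -2198655369/1348 ≈ -1.6311e+6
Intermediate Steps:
L(M) = 3 + (1929 + M)/(2*M) (L(M) = 3 + (M + 1929)/(M + M) = 3 + (1929 + M)/((2*M)) = 3 + (1929 + M)*(1/(2*M)) = 3 + (1929 + M)/(2*M))
L(-2022) - 1631053 = (½)*(1929 + 7*(-2022))/(-2022) - 1631053 = (½)*(-1/2022)*(1929 - 14154) - 1631053 = (½)*(-1/2022)*(-12225) - 1631053 = 4075/1348 - 1631053 = -2198655369/1348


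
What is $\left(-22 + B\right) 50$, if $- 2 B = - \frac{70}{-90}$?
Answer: $- \frac{10075}{9} \approx -1119.4$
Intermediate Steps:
$B = - \frac{7}{18}$ ($B = - \frac{\left(-70\right) \frac{1}{-90}}{2} = - \frac{\left(-70\right) \left(- \frac{1}{90}\right)}{2} = \left(- \frac{1}{2}\right) \frac{7}{9} = - \frac{7}{18} \approx -0.38889$)
$\left(-22 + B\right) 50 = \left(-22 - \frac{7}{18}\right) 50 = \left(- \frac{403}{18}\right) 50 = - \frac{10075}{9}$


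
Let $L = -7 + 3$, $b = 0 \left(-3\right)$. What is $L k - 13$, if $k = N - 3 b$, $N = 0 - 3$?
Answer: $-1$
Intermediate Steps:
$N = -3$
$b = 0$
$k = -3$ ($k = -3 - 0 = -3 + 0 = -3$)
$L = -4$
$L k - 13 = \left(-4\right) \left(-3\right) - 13 = 12 - 13 = -1$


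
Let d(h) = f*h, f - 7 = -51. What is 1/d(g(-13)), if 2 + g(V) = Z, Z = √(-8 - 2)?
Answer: 1/308 + I*√10/616 ≈ 0.0032468 + 0.0051336*I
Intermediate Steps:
f = -44 (f = 7 - 51 = -44)
Z = I*√10 (Z = √(-10) = I*√10 ≈ 3.1623*I)
g(V) = -2 + I*√10
d(h) = -44*h
1/d(g(-13)) = 1/(-44*(-2 + I*√10)) = 1/(88 - 44*I*√10)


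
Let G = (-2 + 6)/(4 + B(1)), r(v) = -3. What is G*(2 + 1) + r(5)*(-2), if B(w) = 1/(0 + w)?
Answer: 42/5 ≈ 8.4000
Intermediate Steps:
B(w) = 1/w
G = 4/5 (G = (-2 + 6)/(4 + 1/1) = 4/(4 + 1) = 4/5 ≈ 0.80000)
G*(2 + 1) + r(5)*(-2) = 4*(2 + 1)/5 - 3*(-2) = (4/5)*3 + 6 = 12/5 + 6 = 42/5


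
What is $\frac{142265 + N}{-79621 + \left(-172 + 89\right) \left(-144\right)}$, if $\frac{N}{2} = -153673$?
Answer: $\frac{3369}{1381} \approx 2.4395$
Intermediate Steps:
$N = -307346$ ($N = 2 \left(-153673\right) = -307346$)
$\frac{142265 + N}{-79621 + \left(-172 + 89\right) \left(-144\right)} = \frac{142265 - 307346}{-79621 + \left(-172 + 89\right) \left(-144\right)} = - \frac{165081}{-79621 - -11952} = - \frac{165081}{-79621 + 11952} = - \frac{165081}{-67669} = \left(-165081\right) \left(- \frac{1}{67669}\right) = \frac{3369}{1381}$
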